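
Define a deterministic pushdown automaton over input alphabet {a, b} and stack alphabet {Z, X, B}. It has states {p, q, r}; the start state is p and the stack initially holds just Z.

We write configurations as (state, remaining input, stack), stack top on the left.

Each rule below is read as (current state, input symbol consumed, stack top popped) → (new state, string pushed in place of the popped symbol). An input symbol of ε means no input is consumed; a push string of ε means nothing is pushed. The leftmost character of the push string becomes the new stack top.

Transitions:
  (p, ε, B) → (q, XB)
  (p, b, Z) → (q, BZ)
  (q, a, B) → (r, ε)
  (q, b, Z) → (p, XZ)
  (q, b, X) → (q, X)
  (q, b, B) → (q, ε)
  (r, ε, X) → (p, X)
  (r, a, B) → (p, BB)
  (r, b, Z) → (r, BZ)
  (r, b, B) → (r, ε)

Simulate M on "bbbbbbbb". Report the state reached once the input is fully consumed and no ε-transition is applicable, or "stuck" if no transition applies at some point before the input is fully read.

(p, bbbbbbbb, Z) ⊢ (q, bbbbbbb, BZ) ⊢ (q, bbbbbb, Z) ⊢ (p, bbbbb, XZ)
No transition for (p, b, top X); M blocks with input bbbbb remaining.

stuck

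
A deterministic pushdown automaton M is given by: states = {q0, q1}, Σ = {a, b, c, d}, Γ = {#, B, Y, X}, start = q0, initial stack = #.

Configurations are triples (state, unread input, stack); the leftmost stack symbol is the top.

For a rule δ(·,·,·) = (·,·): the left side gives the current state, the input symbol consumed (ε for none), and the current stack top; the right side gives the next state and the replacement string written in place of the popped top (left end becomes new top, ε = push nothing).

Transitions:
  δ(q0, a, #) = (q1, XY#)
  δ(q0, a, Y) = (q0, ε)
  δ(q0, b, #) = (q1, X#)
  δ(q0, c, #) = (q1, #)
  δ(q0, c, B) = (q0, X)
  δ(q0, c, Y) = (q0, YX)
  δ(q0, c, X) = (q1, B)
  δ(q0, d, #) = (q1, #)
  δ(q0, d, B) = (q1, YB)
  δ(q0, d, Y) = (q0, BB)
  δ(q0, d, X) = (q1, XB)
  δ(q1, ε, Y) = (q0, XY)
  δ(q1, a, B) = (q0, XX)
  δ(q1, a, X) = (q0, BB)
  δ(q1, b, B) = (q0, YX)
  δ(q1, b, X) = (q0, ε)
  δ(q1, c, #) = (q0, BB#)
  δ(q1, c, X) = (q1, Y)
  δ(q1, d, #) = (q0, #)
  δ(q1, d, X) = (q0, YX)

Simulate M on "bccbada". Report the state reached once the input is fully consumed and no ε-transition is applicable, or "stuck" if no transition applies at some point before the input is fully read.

q0

(q0, bccbada, #)
  read b, top #: go to q1, push X# → (q1, ccbada, X#)
  read c, top X: go to q1, push Y → (q1, cbada, Y#)
  ε-move, top Y: go to q0, push XY → (q0, cbada, XY#)
  read c, top X: go to q1, push B → (q1, bada, BY#)
  read b, top B: go to q0, push YX → (q0, ada, YXY#)
  read a, top Y: go to q0, push ε → (q0, da, XY#)
  read d, top X: go to q1, push XB → (q1, a, XBY#)
  read a, top X: go to q0, push BB → (q0, ε, BBBY#)
All input consumed; M is in state q0.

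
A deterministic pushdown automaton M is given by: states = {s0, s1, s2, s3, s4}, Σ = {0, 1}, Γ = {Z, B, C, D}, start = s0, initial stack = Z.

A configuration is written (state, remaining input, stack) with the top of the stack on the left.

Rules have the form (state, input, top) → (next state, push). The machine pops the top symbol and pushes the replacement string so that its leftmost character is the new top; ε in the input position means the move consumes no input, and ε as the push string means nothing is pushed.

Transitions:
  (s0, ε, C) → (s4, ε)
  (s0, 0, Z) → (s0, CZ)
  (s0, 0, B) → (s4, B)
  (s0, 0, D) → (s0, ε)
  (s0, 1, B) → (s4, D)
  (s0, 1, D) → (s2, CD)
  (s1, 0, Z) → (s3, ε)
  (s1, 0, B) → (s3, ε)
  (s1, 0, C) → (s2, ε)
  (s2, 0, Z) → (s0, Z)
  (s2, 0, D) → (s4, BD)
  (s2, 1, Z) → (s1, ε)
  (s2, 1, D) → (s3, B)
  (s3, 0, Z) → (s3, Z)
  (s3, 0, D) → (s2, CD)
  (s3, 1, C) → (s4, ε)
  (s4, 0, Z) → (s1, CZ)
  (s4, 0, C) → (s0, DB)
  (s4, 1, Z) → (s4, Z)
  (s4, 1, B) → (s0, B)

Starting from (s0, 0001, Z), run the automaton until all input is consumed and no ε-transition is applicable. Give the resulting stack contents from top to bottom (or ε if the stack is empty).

ε

(s0, 0001, Z) ⊢ (s0, 001, CZ) ⊢ (s4, 001, Z) ⊢ (s1, 01, CZ) ⊢ (s2, 1, Z) ⊢ (s1, ε, ε)
All input consumed in state s1 with stack ε.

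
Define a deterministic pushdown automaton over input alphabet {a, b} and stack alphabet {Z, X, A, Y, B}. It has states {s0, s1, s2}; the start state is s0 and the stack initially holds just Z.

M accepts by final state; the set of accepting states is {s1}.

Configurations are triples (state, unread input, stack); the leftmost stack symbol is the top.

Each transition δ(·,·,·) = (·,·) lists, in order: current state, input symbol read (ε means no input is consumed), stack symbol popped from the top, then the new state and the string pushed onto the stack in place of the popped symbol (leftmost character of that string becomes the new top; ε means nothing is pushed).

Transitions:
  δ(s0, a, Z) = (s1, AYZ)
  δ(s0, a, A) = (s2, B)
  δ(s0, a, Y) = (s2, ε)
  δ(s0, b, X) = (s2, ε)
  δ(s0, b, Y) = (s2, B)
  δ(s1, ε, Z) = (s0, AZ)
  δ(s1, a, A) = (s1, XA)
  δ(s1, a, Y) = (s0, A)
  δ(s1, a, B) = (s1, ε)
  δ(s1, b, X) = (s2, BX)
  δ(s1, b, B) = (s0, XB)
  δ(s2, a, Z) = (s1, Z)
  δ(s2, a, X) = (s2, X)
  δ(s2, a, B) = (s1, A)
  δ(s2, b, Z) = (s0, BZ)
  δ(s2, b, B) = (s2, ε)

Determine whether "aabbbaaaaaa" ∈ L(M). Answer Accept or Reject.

(s0, aabbbaaaaaa, Z) ⊢ (s1, abbbaaaaaa, AYZ) ⊢ (s1, bbbaaaaaa, XAYZ) ⊢ (s2, bbaaaaaa, BXAYZ) ⊢ (s2, baaaaaa, XAYZ)
No transition applies at (s2, baaaaaa, XAYZ); input not fully consumed.

Reject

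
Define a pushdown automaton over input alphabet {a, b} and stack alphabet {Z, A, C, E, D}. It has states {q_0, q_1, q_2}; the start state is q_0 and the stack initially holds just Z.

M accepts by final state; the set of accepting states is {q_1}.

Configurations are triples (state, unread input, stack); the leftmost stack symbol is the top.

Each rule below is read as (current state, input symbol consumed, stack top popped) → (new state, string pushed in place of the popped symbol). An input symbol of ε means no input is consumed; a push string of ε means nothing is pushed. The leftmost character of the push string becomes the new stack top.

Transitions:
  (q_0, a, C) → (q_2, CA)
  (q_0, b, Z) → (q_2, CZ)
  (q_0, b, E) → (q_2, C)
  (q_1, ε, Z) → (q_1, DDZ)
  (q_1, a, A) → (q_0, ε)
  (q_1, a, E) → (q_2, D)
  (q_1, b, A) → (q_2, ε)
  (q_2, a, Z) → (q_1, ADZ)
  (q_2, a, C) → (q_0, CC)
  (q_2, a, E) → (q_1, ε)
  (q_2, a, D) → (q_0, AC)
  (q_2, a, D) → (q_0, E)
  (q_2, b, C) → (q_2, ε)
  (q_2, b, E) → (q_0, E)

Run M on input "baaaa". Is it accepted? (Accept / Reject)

Reject

No computation consumes all input and reaches a final state.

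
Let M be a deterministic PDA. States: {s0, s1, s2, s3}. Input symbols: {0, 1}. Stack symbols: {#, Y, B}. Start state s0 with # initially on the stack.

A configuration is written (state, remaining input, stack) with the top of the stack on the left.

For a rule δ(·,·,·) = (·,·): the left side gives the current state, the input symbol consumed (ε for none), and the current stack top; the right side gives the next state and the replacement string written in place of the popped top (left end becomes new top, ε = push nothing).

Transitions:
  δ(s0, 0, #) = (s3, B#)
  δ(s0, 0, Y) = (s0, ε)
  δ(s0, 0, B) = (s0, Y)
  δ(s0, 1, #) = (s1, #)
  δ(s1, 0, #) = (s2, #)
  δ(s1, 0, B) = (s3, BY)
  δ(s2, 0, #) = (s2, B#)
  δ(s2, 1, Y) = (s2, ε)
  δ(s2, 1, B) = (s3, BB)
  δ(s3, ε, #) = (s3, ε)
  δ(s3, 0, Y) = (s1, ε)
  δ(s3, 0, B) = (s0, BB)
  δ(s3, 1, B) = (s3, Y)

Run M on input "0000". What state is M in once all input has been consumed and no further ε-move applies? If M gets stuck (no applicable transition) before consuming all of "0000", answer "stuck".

(s0, 0000, #)
  read 0, top #: go to s3, push B# → (s3, 000, B#)
  read 0, top B: go to s0, push BB → (s0, 00, BB#)
  read 0, top B: go to s0, push Y → (s0, 0, YB#)
  read 0, top Y: go to s0, push ε → (s0, ε, B#)
All input consumed; M is in state s0.

s0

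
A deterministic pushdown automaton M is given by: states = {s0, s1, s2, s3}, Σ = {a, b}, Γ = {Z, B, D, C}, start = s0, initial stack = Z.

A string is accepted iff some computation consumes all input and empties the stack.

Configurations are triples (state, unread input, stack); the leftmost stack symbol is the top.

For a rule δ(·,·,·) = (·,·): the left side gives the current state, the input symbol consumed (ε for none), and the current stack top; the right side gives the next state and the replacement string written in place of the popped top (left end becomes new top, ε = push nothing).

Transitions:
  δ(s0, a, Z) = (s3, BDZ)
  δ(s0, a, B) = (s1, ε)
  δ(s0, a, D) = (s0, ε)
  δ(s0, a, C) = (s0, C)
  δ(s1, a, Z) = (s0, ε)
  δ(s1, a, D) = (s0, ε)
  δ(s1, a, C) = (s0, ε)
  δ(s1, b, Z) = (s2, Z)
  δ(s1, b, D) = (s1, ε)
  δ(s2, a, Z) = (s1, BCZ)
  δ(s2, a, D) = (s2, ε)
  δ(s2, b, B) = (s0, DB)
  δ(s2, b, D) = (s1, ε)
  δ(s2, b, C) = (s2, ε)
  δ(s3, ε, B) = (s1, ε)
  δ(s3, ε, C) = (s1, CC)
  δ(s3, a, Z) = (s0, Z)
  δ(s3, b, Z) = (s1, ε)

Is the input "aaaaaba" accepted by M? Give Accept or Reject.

Accept

(s0, aaaaaba, Z) ⊢ (s3, aaaaba, BDZ) ⊢ (s1, aaaaba, DZ) ⊢ (s0, aaaba, Z) ⊢ (s3, aaba, BDZ) ⊢ (s1, aaba, DZ) ⊢ (s0, aba, Z) ⊢ (s3, ba, BDZ) ⊢ (s1, ba, DZ) ⊢ (s1, a, Z) ⊢ (s0, ε, ε)
All input consumed and the stack is empty.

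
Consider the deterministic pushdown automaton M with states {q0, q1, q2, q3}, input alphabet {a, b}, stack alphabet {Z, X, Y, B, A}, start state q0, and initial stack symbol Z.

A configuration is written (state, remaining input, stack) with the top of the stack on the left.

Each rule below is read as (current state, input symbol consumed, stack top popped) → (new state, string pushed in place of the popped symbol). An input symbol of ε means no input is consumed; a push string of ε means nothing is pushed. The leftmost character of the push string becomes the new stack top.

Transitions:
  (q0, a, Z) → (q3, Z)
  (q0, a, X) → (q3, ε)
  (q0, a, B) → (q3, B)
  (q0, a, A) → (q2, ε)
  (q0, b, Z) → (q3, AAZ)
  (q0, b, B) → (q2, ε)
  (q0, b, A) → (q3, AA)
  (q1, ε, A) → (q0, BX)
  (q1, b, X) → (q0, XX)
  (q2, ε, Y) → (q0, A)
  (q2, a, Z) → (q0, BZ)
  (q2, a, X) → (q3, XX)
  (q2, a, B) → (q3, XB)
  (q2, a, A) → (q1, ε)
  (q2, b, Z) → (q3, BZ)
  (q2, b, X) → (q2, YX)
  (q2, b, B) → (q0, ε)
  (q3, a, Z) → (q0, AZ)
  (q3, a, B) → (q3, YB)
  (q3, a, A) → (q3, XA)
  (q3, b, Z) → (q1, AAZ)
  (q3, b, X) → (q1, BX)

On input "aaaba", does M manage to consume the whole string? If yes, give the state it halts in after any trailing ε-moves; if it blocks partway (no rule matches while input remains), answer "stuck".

q3

(q0, aaaba, Z) ⊢ (q3, aaba, Z) ⊢ (q0, aba, AZ) ⊢ (q2, ba, Z) ⊢ (q3, a, BZ) ⊢ (q3, ε, YBZ)
All input consumed; M is in state q3.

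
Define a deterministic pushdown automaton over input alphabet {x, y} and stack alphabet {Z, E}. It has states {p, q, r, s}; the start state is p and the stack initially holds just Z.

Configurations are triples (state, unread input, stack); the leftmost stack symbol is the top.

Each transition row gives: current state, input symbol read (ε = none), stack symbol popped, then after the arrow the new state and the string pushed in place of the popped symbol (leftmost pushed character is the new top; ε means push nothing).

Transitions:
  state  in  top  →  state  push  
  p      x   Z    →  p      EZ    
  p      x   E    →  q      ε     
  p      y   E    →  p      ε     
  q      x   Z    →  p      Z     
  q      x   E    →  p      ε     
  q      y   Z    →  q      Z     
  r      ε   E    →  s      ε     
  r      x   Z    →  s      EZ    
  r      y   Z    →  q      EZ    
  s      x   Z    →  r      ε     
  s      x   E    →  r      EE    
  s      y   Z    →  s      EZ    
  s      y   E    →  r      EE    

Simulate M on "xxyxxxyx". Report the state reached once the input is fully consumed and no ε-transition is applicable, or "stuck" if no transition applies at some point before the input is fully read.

p

(p, xxyxxxyx, Z)
  read x, top Z: go to p, push EZ → (p, xyxxxyx, EZ)
  read x, top E: go to q, push ε → (q, yxxxyx, Z)
  read y, top Z: go to q, push Z → (q, xxxyx, Z)
  read x, top Z: go to p, push Z → (p, xxyx, Z)
  read x, top Z: go to p, push EZ → (p, xyx, EZ)
  read x, top E: go to q, push ε → (q, yx, Z)
  read y, top Z: go to q, push Z → (q, x, Z)
  read x, top Z: go to p, push Z → (p, ε, Z)
All input consumed; M is in state p.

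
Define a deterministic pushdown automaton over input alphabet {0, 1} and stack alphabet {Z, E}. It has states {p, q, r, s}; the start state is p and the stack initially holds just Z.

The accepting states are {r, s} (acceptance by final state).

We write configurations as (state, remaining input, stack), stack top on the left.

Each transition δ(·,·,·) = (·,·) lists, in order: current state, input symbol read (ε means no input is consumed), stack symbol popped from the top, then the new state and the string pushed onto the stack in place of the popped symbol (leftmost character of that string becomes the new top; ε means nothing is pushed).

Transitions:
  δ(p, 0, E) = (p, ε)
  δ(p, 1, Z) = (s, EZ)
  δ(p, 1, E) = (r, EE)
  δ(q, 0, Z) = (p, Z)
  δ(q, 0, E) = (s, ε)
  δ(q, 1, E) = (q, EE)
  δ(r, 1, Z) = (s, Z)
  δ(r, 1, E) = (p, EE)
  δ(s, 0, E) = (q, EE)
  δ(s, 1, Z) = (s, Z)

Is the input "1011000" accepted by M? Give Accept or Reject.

Accept

(p, 1011000, Z)
  read 1, top Z: go to s, push EZ → (s, 011000, EZ)
  read 0, top E: go to q, push EE → (q, 11000, EEZ)
  read 1, top E: go to q, push EE → (q, 1000, EEEZ)
  read 1, top E: go to q, push EE → (q, 000, EEEEZ)
  read 0, top E: go to s, push ε → (s, 00, EEEZ)
  read 0, top E: go to q, push EE → (q, 0, EEEEZ)
  read 0, top E: go to s, push ε → (s, ε, EEEZ)
All input consumed; state s ∈ F.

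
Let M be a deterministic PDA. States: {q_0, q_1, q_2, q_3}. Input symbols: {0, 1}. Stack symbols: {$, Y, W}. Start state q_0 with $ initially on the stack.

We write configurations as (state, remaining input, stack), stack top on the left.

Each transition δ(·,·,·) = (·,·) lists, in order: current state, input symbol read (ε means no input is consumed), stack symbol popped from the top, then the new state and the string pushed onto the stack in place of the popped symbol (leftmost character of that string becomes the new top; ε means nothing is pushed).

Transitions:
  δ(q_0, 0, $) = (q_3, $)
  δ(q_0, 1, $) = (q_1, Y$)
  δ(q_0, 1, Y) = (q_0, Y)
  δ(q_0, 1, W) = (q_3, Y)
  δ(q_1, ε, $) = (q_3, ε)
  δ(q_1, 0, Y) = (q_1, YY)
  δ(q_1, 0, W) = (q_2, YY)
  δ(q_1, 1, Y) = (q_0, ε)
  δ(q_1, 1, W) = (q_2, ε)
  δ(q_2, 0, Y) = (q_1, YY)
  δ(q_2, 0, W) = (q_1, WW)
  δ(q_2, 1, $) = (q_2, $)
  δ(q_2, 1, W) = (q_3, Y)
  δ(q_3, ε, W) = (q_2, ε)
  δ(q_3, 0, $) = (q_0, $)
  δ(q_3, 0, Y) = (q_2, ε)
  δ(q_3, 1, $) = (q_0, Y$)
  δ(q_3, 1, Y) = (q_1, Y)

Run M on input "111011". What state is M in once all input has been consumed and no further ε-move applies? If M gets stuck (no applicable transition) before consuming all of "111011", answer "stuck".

(q_0, 111011, $)
  read 1, top $: go to q_1, push Y$ → (q_1, 11011, Y$)
  read 1, top Y: go to q_0, push ε → (q_0, 1011, $)
  read 1, top $: go to q_1, push Y$ → (q_1, 011, Y$)
  read 0, top Y: go to q_1, push YY → (q_1, 11, YY$)
  read 1, top Y: go to q_0, push ε → (q_0, 1, Y$)
  read 1, top Y: go to q_0, push Y → (q_0, ε, Y$)
All input consumed; M is in state q_0.

q_0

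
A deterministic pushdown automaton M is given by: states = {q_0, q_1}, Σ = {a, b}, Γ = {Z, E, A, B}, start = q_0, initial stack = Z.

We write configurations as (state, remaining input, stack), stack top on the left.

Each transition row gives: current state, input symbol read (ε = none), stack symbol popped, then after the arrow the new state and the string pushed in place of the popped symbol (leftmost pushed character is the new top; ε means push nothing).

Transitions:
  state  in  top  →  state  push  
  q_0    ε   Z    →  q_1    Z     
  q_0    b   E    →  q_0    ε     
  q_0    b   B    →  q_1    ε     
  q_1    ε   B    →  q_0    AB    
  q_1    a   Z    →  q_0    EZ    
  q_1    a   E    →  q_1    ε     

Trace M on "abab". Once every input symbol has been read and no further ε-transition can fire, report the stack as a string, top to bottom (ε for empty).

Z

(q_0, abab, Z) ⊢ (q_1, abab, Z) ⊢ (q_0, bab, EZ) ⊢ (q_0, ab, Z) ⊢ (q_1, ab, Z) ⊢ (q_0, b, EZ) ⊢ (q_0, ε, Z) ⊢ (q_1, ε, Z)
All input consumed in state q_1 with stack Z.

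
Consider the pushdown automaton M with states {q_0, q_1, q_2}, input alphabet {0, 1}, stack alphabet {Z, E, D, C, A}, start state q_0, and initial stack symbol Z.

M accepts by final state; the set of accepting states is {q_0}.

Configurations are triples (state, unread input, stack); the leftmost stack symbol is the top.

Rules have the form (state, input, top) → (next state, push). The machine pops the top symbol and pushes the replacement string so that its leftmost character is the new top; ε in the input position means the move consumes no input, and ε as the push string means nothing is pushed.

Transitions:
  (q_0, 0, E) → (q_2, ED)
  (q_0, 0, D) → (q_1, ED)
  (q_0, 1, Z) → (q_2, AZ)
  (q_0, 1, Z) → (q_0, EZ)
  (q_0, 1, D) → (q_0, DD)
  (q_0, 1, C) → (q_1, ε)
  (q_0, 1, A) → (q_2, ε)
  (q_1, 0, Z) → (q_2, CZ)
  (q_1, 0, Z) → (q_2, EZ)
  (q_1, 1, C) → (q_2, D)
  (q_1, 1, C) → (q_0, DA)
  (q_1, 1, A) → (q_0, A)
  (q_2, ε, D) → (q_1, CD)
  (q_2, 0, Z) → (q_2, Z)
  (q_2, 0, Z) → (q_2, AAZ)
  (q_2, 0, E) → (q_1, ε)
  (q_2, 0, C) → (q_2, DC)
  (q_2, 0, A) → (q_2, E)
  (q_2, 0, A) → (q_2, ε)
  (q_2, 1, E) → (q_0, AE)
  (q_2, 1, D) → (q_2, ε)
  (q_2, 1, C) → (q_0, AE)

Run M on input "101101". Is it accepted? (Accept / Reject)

No computation consumes all input and reaches a final state.

Reject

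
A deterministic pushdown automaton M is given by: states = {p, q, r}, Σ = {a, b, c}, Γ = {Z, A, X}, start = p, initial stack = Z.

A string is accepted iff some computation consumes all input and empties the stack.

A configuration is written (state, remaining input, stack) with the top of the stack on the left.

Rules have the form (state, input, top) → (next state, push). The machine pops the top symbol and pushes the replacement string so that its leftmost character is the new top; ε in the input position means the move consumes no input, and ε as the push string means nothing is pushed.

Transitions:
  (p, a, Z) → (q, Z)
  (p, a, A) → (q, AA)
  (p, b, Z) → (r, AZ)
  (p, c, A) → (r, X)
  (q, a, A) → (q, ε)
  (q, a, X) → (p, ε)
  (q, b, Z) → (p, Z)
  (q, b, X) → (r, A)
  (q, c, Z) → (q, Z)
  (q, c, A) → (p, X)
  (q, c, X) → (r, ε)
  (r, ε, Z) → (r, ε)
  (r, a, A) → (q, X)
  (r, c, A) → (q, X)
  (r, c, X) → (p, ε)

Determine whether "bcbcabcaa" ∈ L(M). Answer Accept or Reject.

Reject

(p, bcbcabcaa, Z) ⊢ (r, cbcabcaa, AZ) ⊢ (q, bcabcaa, XZ) ⊢ (r, cabcaa, AZ) ⊢ (q, abcaa, XZ) ⊢ (p, bcaa, Z) ⊢ (r, caa, AZ) ⊢ (q, aa, XZ) ⊢ (p, a, Z) ⊢ (q, ε, Z)
All input consumed; stack is Z, not empty, and no further ε-move applies.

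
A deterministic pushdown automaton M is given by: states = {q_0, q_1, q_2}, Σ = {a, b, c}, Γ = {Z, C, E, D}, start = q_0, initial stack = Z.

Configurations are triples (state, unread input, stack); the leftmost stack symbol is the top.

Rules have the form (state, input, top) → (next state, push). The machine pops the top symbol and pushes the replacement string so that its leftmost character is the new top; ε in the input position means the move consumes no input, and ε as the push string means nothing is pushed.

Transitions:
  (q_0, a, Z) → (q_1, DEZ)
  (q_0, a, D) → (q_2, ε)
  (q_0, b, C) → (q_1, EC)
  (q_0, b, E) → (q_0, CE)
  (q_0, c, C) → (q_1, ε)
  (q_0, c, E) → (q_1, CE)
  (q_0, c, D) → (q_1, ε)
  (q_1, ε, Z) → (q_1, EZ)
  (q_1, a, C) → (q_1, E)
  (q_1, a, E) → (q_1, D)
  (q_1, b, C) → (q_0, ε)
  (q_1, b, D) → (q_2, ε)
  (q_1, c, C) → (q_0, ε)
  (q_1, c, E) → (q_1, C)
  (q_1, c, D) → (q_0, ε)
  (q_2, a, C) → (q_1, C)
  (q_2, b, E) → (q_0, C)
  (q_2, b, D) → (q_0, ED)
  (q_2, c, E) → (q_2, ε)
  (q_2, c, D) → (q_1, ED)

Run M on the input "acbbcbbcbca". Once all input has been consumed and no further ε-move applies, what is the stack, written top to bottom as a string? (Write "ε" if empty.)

DZ

(q_0, acbbcbbcbca, Z)
  read a, top Z: go to q_1, push DEZ → (q_1, cbbcbbcbca, DEZ)
  read c, top D: go to q_0, push ε → (q_0, bbcbbcbca, EZ)
  read b, top E: go to q_0, push CE → (q_0, bcbbcbca, CEZ)
  read b, top C: go to q_1, push EC → (q_1, cbbcbca, ECEZ)
  read c, top E: go to q_1, push C → (q_1, bbcbca, CCEZ)
  read b, top C: go to q_0, push ε → (q_0, bcbca, CEZ)
  read b, top C: go to q_1, push EC → (q_1, cbca, ECEZ)
  read c, top E: go to q_1, push C → (q_1, bca, CCEZ)
  read b, top C: go to q_0, push ε → (q_0, ca, CEZ)
  read c, top C: go to q_1, push ε → (q_1, a, EZ)
  read a, top E: go to q_1, push D → (q_1, ε, DZ)
All input consumed in state q_1 with stack DZ.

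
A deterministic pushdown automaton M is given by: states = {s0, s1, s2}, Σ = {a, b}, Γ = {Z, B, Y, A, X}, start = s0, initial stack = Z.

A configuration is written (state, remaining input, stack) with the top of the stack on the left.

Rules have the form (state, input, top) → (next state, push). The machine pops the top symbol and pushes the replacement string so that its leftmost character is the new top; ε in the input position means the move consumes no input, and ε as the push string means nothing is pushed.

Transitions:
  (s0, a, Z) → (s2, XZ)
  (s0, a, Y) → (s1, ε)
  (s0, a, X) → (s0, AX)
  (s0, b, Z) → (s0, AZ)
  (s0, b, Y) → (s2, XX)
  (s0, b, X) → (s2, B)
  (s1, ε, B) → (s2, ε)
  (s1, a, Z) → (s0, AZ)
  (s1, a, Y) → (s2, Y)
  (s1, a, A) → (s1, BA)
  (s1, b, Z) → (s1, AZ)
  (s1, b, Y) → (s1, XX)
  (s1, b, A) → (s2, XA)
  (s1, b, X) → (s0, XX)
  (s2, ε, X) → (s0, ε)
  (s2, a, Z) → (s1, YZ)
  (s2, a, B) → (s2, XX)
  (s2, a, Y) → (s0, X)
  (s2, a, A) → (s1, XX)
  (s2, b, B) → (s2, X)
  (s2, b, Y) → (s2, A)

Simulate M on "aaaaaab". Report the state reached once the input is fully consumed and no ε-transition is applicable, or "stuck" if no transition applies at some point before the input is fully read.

(s0, aaaaaab, Z) ⊢ (s2, aaaaab, XZ) ⊢ (s0, aaaaab, Z) ⊢ (s2, aaaab, XZ) ⊢ (s0, aaaab, Z) ⊢ (s2, aaab, XZ) ⊢ (s0, aaab, Z) ⊢ (s2, aab, XZ) ⊢ (s0, aab, Z) ⊢ (s2, ab, XZ) ⊢ (s0, ab, Z) ⊢ (s2, b, XZ) ⊢ (s0, b, Z) ⊢ (s0, ε, AZ)
All input consumed; M is in state s0.

s0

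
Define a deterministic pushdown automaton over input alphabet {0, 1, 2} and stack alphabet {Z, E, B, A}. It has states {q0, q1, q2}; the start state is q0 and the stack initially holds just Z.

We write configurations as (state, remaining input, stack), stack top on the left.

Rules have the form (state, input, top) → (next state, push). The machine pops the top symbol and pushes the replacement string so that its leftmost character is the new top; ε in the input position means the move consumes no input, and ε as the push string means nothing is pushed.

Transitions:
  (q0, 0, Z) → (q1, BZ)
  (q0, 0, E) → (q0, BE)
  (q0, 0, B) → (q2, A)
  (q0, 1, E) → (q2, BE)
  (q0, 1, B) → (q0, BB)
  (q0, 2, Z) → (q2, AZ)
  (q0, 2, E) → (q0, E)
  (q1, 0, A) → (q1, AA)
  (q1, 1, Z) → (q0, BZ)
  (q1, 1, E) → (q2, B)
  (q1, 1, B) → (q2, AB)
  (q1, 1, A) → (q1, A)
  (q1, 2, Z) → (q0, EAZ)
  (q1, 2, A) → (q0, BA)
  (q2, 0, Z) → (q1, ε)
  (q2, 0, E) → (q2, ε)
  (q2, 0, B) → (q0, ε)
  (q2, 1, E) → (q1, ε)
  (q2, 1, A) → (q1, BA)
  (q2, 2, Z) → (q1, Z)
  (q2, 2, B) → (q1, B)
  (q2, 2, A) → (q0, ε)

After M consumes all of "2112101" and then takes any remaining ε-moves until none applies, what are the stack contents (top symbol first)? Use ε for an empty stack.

BABAZ

(q0, 2112101, Z)
  read 2, top Z: go to q2, push AZ → (q2, 112101, AZ)
  read 1, top A: go to q1, push BA → (q1, 12101, BAZ)
  read 1, top B: go to q2, push AB → (q2, 2101, ABAZ)
  read 2, top A: go to q0, push ε → (q0, 101, BAZ)
  read 1, top B: go to q0, push BB → (q0, 01, BBAZ)
  read 0, top B: go to q2, push A → (q2, 1, ABAZ)
  read 1, top A: go to q1, push BA → (q1, ε, BABAZ)
All input consumed in state q1 with stack BABAZ.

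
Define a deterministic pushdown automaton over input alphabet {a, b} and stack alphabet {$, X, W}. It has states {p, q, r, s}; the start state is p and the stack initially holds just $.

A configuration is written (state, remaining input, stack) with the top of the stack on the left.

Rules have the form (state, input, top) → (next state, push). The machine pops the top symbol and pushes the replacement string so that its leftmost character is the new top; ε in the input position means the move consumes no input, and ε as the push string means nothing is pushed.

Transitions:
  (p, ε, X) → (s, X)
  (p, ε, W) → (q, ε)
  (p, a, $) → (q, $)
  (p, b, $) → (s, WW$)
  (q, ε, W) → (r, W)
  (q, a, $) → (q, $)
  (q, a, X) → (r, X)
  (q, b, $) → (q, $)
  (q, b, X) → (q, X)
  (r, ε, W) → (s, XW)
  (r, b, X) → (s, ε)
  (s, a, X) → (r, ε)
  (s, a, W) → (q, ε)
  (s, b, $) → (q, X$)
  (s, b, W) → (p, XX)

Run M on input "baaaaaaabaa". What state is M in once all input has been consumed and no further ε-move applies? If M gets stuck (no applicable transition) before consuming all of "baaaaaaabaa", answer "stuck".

(p, baaaaaaabaa, $)
  read b, top $: go to s, push WW$ → (s, aaaaaaabaa, WW$)
  read a, top W: go to q, push ε → (q, aaaaaabaa, W$)
  ε-move, top W: go to r, push W → (r, aaaaaabaa, W$)
  ε-move, top W: go to s, push XW → (s, aaaaaabaa, XW$)
  read a, top X: go to r, push ε → (r, aaaaabaa, W$)
  ε-move, top W: go to s, push XW → (s, aaaaabaa, XW$)
  read a, top X: go to r, push ε → (r, aaaabaa, W$)
  ε-move, top W: go to s, push XW → (s, aaaabaa, XW$)
  read a, top X: go to r, push ε → (r, aaabaa, W$)
  ε-move, top W: go to s, push XW → (s, aaabaa, XW$)
  read a, top X: go to r, push ε → (r, aabaa, W$)
  ε-move, top W: go to s, push XW → (s, aabaa, XW$)
  read a, top X: go to r, push ε → (r, abaa, W$)
  ε-move, top W: go to s, push XW → (s, abaa, XW$)
  read a, top X: go to r, push ε → (r, baa, W$)
  ε-move, top W: go to s, push XW → (s, baa, XW$)
No transition for (s, b, top X); M blocks with input baa remaining.

stuck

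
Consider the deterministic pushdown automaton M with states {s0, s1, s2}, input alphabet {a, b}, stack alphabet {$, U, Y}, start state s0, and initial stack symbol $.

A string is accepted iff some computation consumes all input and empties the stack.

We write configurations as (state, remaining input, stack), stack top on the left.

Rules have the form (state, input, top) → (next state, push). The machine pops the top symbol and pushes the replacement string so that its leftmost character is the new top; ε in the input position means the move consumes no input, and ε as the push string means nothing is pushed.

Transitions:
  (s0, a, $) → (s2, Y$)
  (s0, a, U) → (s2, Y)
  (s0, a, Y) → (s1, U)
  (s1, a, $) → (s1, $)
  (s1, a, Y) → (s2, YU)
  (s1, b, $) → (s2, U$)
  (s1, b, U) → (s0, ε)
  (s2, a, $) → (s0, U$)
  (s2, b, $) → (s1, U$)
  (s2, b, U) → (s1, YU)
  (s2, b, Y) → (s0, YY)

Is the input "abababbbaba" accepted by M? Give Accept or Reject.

(s0, abababbbaba, $)
  read a, top $: go to s2, push Y$ → (s2, bababbbaba, Y$)
  read b, top Y: go to s0, push YY → (s0, ababbbaba, YY$)
  read a, top Y: go to s1, push U → (s1, babbbaba, UY$)
  read b, top U: go to s0, push ε → (s0, abbbaba, Y$)
  read a, top Y: go to s1, push U → (s1, bbbaba, U$)
  read b, top U: go to s0, push ε → (s0, bbaba, $)
No transition applies at (s0, bbaba, $); input not fully consumed.

Reject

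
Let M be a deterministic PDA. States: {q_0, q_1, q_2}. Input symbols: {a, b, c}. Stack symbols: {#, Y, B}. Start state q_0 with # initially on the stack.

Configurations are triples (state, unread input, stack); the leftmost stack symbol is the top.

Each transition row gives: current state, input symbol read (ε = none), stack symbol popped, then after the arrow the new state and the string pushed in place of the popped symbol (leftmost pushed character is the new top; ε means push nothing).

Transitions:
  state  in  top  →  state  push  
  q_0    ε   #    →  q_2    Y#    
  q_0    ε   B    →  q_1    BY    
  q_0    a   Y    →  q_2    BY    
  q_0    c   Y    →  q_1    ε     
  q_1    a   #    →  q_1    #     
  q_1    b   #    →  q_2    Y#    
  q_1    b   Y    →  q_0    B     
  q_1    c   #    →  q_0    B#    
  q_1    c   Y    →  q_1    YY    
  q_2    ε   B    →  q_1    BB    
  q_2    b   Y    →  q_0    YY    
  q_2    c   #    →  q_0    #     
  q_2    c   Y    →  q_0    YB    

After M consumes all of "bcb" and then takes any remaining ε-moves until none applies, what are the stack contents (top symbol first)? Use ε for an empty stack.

(q_0, bcb, #) ⊢ (q_2, bcb, Y#) ⊢ (q_0, cb, YY#) ⊢ (q_1, b, Y#) ⊢ (q_0, ε, B#) ⊢ (q_1, ε, BY#)
All input consumed in state q_1 with stack BY#.

BY#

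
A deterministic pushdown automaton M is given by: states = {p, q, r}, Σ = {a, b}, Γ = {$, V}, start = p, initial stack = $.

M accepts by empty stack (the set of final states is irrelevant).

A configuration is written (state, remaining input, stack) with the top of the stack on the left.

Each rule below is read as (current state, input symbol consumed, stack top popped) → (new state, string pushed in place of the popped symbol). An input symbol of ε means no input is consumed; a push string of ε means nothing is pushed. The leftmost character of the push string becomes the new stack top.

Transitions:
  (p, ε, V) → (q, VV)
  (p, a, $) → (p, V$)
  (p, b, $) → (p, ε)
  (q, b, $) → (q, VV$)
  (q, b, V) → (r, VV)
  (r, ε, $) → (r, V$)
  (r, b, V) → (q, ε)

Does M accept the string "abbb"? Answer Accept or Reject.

(p, abbb, $)
  read a, top $: go to p, push V$ → (p, bbb, V$)
  ε-move, top V: go to q, push VV → (q, bbb, VV$)
  read b, top V: go to r, push VV → (r, bb, VVV$)
  read b, top V: go to q, push ε → (q, b, VV$)
  read b, top V: go to r, push VV → (r, ε, VVV$)
All input consumed; stack is VVV$, not empty, and no further ε-move applies.

Reject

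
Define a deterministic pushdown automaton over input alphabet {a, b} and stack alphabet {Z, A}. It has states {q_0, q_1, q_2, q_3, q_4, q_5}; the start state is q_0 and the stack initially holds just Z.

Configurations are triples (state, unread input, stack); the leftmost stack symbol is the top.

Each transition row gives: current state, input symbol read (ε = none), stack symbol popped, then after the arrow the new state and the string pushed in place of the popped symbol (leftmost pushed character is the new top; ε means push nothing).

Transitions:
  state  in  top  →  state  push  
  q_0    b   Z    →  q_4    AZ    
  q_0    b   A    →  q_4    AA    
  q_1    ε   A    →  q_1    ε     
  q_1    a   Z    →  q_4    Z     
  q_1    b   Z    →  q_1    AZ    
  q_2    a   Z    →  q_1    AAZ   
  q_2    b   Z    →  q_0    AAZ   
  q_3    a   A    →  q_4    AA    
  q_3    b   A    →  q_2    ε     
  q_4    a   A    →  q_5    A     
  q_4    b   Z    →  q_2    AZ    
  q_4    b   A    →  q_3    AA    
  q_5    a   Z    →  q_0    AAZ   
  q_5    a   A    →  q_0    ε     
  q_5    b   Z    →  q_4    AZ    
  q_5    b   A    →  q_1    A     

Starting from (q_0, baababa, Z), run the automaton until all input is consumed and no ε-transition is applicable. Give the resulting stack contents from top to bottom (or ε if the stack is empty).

(q_0, baababa, Z) ⊢ (q_4, aababa, AZ) ⊢ (q_5, ababa, AZ) ⊢ (q_0, baba, Z) ⊢ (q_4, aba, AZ) ⊢ (q_5, ba, AZ) ⊢ (q_1, a, AZ) ⊢ (q_1, a, Z) ⊢ (q_4, ε, Z)
All input consumed in state q_4 with stack Z.

Z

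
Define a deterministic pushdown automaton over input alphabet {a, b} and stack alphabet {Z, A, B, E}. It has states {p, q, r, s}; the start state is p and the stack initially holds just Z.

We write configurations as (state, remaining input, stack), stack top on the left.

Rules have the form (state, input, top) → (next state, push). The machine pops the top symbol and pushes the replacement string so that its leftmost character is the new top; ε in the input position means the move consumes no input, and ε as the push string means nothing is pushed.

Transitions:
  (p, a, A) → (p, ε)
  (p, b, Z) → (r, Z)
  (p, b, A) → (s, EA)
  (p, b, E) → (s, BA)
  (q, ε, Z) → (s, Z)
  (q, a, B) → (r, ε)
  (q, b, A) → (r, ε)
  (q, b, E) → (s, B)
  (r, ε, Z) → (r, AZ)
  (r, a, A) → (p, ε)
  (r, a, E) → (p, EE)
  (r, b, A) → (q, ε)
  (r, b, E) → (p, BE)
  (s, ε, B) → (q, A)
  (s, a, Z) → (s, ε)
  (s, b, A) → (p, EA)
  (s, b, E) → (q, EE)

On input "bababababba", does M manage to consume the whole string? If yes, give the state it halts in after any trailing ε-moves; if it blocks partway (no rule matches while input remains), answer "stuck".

(p, bababababba, Z)
  read b, top Z: go to r, push Z → (r, ababababba, Z)
  ε-move, top Z: go to r, push AZ → (r, ababababba, AZ)
  read a, top A: go to p, push ε → (p, babababba, Z)
  read b, top Z: go to r, push Z → (r, abababba, Z)
  ε-move, top Z: go to r, push AZ → (r, abababba, AZ)
  read a, top A: go to p, push ε → (p, bababba, Z)
  read b, top Z: go to r, push Z → (r, ababba, Z)
  ε-move, top Z: go to r, push AZ → (r, ababba, AZ)
  read a, top A: go to p, push ε → (p, babba, Z)
  read b, top Z: go to r, push Z → (r, abba, Z)
  ε-move, top Z: go to r, push AZ → (r, abba, AZ)
  read a, top A: go to p, push ε → (p, bba, Z)
  read b, top Z: go to r, push Z → (r, ba, Z)
  ε-move, top Z: go to r, push AZ → (r, ba, AZ)
  read b, top A: go to q, push ε → (q, a, Z)
  ε-move, top Z: go to s, push Z → (s, a, Z)
  read a, top Z: go to s, push ε → (s, ε, ε)
All input consumed; M is in state s.

s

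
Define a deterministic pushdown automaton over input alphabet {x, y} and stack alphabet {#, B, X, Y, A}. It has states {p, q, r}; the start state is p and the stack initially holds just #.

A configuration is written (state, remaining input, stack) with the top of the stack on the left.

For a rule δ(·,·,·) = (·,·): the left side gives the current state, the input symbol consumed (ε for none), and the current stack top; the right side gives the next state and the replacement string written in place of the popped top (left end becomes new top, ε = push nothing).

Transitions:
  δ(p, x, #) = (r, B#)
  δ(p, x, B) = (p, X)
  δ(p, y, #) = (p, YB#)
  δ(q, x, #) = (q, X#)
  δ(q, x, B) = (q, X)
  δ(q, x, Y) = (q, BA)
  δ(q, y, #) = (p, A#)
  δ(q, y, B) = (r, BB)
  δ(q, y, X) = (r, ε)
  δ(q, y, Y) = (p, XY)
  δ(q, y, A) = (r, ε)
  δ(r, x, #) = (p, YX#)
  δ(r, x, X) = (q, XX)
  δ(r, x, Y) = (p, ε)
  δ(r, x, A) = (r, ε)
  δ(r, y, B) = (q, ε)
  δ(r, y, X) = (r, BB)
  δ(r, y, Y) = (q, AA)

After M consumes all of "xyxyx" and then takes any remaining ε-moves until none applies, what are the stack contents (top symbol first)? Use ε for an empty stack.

YX#

(p, xyxyx, #) ⊢ (r, yxyx, B#) ⊢ (q, xyx, #) ⊢ (q, yx, X#) ⊢ (r, x, #) ⊢ (p, ε, YX#)
All input consumed in state p with stack YX#.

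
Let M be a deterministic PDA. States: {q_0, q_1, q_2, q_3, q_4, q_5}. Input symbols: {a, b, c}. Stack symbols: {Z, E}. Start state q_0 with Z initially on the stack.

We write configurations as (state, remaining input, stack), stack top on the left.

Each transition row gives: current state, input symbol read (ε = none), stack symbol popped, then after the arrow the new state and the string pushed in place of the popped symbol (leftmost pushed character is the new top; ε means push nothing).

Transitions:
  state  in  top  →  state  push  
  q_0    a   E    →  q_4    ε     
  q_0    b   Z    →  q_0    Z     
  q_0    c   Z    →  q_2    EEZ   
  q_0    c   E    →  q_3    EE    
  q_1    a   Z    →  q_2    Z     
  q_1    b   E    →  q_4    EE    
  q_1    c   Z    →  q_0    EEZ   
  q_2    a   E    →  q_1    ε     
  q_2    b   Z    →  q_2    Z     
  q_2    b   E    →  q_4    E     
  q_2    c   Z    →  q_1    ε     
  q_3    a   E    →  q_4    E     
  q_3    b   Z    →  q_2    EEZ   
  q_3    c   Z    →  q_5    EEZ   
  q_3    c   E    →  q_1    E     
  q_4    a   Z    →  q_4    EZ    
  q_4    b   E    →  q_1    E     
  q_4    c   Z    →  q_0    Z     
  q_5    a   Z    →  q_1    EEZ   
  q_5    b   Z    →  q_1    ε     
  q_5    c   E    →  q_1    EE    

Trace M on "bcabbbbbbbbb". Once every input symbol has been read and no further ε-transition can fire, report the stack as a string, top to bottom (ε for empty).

EEEEEEZ

(q_0, bcabbbbbbbbb, Z)
  read b, top Z: go to q_0, push Z → (q_0, cabbbbbbbbb, Z)
  read c, top Z: go to q_2, push EEZ → (q_2, abbbbbbbbb, EEZ)
  read a, top E: go to q_1, push ε → (q_1, bbbbbbbbb, EZ)
  read b, top E: go to q_4, push EE → (q_4, bbbbbbbb, EEZ)
  read b, top E: go to q_1, push E → (q_1, bbbbbbb, EEZ)
  read b, top E: go to q_4, push EE → (q_4, bbbbbb, EEEZ)
  read b, top E: go to q_1, push E → (q_1, bbbbb, EEEZ)
  read b, top E: go to q_4, push EE → (q_4, bbbb, EEEEZ)
  read b, top E: go to q_1, push E → (q_1, bbb, EEEEZ)
  read b, top E: go to q_4, push EE → (q_4, bb, EEEEEZ)
  read b, top E: go to q_1, push E → (q_1, b, EEEEEZ)
  read b, top E: go to q_4, push EE → (q_4, ε, EEEEEEZ)
All input consumed in state q_4 with stack EEEEEEZ.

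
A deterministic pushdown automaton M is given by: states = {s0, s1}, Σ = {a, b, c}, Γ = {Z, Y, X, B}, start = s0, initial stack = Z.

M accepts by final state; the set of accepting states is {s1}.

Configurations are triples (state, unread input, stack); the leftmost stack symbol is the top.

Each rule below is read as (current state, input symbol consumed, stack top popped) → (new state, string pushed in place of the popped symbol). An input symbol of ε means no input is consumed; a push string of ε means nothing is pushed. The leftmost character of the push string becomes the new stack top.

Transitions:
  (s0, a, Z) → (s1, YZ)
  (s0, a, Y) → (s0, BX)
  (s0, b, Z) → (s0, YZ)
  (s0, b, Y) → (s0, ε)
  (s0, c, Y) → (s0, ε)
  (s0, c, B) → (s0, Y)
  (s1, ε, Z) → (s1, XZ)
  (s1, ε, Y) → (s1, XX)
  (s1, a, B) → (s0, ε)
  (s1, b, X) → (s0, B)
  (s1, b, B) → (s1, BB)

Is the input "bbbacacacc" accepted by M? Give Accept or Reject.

Reject

(s0, bbbacacacc, Z)
  read b, top Z: go to s0, push YZ → (s0, bbacacacc, YZ)
  read b, top Y: go to s0, push ε → (s0, bacacacc, Z)
  read b, top Z: go to s0, push YZ → (s0, acacacc, YZ)
  read a, top Y: go to s0, push BX → (s0, cacacc, BXZ)
  read c, top B: go to s0, push Y → (s0, acacc, YXZ)
  read a, top Y: go to s0, push BX → (s0, cacc, BXXZ)
  read c, top B: go to s0, push Y → (s0, acc, YXXZ)
  read a, top Y: go to s0, push BX → (s0, cc, BXXXZ)
  read c, top B: go to s0, push Y → (s0, c, YXXXZ)
  read c, top Y: go to s0, push ε → (s0, ε, XXXZ)
All input consumed; state s0 ∉ F and no further ε-move applies.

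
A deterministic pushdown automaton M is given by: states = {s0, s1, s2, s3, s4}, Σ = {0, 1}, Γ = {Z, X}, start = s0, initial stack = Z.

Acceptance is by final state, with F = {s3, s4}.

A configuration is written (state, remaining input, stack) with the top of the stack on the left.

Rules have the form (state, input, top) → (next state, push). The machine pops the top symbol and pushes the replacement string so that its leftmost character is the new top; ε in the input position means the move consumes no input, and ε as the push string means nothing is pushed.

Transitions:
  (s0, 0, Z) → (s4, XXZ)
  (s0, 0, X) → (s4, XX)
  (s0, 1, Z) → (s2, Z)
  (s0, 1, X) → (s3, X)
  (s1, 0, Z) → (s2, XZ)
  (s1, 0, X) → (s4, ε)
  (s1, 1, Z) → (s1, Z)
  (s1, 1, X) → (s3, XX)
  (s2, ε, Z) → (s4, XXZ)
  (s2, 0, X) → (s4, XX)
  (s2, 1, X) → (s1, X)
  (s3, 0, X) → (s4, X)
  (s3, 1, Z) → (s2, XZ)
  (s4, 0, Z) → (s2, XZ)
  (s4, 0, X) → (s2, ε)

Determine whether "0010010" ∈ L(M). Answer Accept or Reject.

Accept

(s0, 0010010, Z)
  read 0, top Z: go to s4, push XXZ → (s4, 010010, XXZ)
  read 0, top X: go to s2, push ε → (s2, 10010, XZ)
  read 1, top X: go to s1, push X → (s1, 0010, XZ)
  read 0, top X: go to s4, push ε → (s4, 010, Z)
  read 0, top Z: go to s2, push XZ → (s2, 10, XZ)
  read 1, top X: go to s1, push X → (s1, 0, XZ)
  read 0, top X: go to s4, push ε → (s4, ε, Z)
All input consumed; state s4 ∈ F.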